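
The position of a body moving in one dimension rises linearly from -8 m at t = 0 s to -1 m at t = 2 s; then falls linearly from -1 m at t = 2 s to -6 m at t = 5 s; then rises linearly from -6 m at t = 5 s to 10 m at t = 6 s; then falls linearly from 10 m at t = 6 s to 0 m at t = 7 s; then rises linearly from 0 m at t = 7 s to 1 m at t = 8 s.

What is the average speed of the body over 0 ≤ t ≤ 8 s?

Average speed = (total path length)/(elapsed time); on a piecewise-linear x-t graph the path length is Σ|Δx|.
0–2 s: |Δx| = |-1 − -8| = 7 m
2–5 s: |Δx| = |-6 − -1| = 5 m
5–6 s: |Δx| = |10 − -6| = 16 m
6–7 s: |Δx| = |0 − 10| = 10 m
7–8 s: |Δx| = |1 − 0| = 1 m
Total path = 39 m; average speed = 39/8 = 4.875 m/s.

4.875 m/s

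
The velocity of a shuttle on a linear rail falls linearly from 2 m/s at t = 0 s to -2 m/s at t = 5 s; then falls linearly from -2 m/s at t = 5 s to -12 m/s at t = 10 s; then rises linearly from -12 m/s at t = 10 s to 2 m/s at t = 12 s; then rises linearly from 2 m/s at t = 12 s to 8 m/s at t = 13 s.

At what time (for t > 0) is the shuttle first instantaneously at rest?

v changes sign on 0–5 s (from 2 to -2); the graph is linear there, so v = 0 at t = 0 + (-2)·(5 − 0)/(-2 − 2) = 2.5 s.

t = 2.5 s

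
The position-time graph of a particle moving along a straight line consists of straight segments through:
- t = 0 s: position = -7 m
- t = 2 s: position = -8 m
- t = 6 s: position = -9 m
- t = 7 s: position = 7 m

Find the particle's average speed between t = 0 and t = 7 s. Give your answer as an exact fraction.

Average speed = (total path length)/(elapsed time); on a piecewise-linear x-t graph the path length is Σ|Δx|.
0–2 s: |Δx| = |-8 − -7| = 1 m
2–6 s: |Δx| = |-9 − -8| = 1 m
6–7 s: |Δx| = |7 − -9| = 16 m
Total path = 18 m; average speed = 18/7 = 18/7 m/s.

18/7 m/s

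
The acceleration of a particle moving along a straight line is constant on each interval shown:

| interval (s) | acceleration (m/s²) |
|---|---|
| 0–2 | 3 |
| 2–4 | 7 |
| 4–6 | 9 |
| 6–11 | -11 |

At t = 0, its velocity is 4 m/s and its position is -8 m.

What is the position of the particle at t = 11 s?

On each constant-a segment, Δv = aΔt and Δx = v₀Δt + ½aΔt²; chain segment to segment.
0–2 s: v starts 4 m/s; Δx = 4·2 + ½·3·2² = 14 m; v ends 10 m/s.
2–4 s: v starts 10 m/s; Δx = 10·2 + ½·7·2² = 34 m; v ends 24 m/s.
4–6 s: v starts 24 m/s; Δx = 24·2 + ½·9·2² = 66 m; v ends 42 m/s.
6–11 s: v starts 42 m/s; Δx = 42·5 + ½·-11·5² = 72.5 m; v ends -13 m/s.
x(11) = -8 + Σ Δx = 178.5 m.

178.5 m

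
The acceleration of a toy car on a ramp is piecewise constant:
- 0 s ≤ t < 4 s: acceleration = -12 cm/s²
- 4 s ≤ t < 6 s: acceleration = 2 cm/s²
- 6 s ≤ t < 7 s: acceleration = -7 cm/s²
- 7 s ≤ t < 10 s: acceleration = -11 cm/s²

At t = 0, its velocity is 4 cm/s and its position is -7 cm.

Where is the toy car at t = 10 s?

On each constant-a segment, Δv = aΔt and Δx = v₀Δt + ½aΔt²; chain segment to segment.
0–4 s: v starts 4 cm/s; Δx = 4·4 + ½·-12·4² = -80 cm; v ends -44 cm/s.
4–6 s: v starts -44 cm/s; Δx = -44·2 + ½·2·2² = -84 cm; v ends -40 cm/s.
6–7 s: v starts -40 cm/s; Δx = -40·1 + ½·-7·1² = -43.5 cm; v ends -47 cm/s.
7–10 s: v starts -47 cm/s; Δx = -47·3 + ½·-11·3² = -190.5 cm; v ends -80 cm/s.
x(10) = -7 + Σ Δx = -405 cm.

-405 cm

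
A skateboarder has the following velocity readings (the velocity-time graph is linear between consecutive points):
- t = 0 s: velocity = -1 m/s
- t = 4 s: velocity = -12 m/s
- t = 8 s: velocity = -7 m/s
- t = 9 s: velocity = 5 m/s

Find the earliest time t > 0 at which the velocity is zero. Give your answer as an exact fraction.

t = 103/12 s

v changes sign on 8–9 s (from -7 to 5); the graph is linear there, so v = 0 at t = 8 + (7)·(9 − 8)/(5 − -7) = 103/12 s.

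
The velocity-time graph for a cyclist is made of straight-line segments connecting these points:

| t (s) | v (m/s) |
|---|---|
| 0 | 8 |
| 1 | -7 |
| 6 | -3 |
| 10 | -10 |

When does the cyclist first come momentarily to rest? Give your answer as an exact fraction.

v changes sign on 0–1 s (from 8 to -7); the graph is linear there, so v = 0 at t = 0 + (-8)·(1 − 0)/(-7 − 8) = 8/15 s.

t = 8/15 s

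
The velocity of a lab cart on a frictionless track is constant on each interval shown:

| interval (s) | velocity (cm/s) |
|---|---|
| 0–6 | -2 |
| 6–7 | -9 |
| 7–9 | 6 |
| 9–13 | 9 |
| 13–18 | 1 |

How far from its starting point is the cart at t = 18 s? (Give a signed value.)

Net displacement equals the area under the velocity-time graph (areas below the axis count negative).
0–6 s: -2 × 6 = -12 cm
6–7 s: -9 × 1 = -9 cm
7–9 s: 6 × 2 = 12 cm
9–13 s: 9 × 4 = 36 cm
13–18 s: 1 × 5 = 5 cm
Net displacement = 32 cm

32 cm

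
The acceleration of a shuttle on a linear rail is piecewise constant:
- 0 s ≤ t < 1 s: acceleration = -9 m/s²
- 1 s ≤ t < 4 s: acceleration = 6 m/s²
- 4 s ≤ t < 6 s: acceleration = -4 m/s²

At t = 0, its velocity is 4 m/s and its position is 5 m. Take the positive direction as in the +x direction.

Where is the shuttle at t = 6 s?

34.5 m

On each constant-a segment, Δv = aΔt and Δx = v₀Δt + ½aΔt²; chain segment to segment.
0–1 s: v starts 4 m/s; Δx = 4·1 + ½·-9·1² = -0.5 m; v ends -5 m/s.
1–4 s: v starts -5 m/s; Δx = -5·3 + ½·6·3² = 12 m; v ends 13 m/s.
4–6 s: v starts 13 m/s; Δx = 13·2 + ½·-4·2² = 18 m; v ends 5 m/s.
x(6) = 5 + Σ Δx = 34.5 m.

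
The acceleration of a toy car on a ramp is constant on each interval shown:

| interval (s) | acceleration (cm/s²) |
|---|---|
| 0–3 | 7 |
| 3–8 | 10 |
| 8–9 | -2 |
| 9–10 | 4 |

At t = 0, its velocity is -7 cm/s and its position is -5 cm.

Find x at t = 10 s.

On each constant-a segment, Δv = aΔt and Δx = v₀Δt + ½aΔt²; chain segment to segment.
0–3 s: v starts -7 cm/s; Δx = -7·3 + ½·7·3² = 10.5 cm; v ends 14 cm/s.
3–8 s: v starts 14 cm/s; Δx = 14·5 + ½·10·5² = 195 cm; v ends 64 cm/s.
8–9 s: v starts 64 cm/s; Δx = 64·1 + ½·-2·1² = 63 cm; v ends 62 cm/s.
9–10 s: v starts 62 cm/s; Δx = 62·1 + ½·4·1² = 64 cm; v ends 66 cm/s.
x(10) = -5 + Σ Δx = 327.5 cm.

327.5 cm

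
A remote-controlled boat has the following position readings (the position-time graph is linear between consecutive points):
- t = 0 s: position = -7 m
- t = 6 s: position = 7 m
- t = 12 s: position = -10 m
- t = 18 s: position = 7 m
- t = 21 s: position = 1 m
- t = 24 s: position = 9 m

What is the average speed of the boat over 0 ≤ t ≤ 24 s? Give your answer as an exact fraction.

31/12 m/s

Average speed = (total path length)/(elapsed time); on a piecewise-linear x-t graph the path length is Σ|Δx|.
0–6 s: |Δx| = |7 − -7| = 14 m
6–12 s: |Δx| = |-10 − 7| = 17 m
12–18 s: |Δx| = |7 − -10| = 17 m
18–21 s: |Δx| = |1 − 7| = 6 m
21–24 s: |Δx| = |9 − 1| = 8 m
Total path = 62 m; average speed = 62/24 = 31/12 m/s.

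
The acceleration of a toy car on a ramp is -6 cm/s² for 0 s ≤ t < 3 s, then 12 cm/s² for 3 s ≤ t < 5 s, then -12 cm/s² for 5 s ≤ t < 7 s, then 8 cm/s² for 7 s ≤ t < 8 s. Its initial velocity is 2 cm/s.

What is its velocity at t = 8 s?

-8 cm/s

Δv equals the area under the a-t graph; then v = v₀ + Δv.
0–3 s: -6 × 3 = -18 cm/s
3–5 s: 12 × 2 = 24 cm/s
5–7 s: -12 × 2 = -24 cm/s
7–8 s: 8 × 1 = 8 cm/s
Δv = -10 cm/s, so v(8) = 2 + (-10) = -8 cm/s.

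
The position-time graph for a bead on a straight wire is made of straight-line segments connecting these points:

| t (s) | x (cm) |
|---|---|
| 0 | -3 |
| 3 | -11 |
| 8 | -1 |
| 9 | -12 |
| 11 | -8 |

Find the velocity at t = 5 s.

Velocity is the slope of the x-t graph on 3–8 s: (-1 − -11)/(8 − 3) = 2 cm/s.

2 cm/s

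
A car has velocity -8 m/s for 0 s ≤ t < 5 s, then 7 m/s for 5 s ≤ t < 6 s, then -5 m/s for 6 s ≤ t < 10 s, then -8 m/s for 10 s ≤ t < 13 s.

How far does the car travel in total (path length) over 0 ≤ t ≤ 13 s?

Total distance travelled is ∫|v| dt — sum the magnitudes of each area piece.
0–5 s: |-8| × 5 = 40 m
5–6 s: |7| × 1 = 7 m
6–10 s: |-5| × 4 = 20 m
10–13 s: |-8| × 3 = 24 m
Total distance = 91 m

91 m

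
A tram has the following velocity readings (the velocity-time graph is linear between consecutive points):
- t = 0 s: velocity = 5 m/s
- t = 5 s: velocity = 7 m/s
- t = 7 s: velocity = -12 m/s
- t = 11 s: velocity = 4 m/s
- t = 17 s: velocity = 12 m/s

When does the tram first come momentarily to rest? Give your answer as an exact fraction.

v changes sign on 5–7 s (from 7 to -12); the graph is linear there, so v = 0 at t = 5 + (-7)·(7 − 5)/(-12 − 7) = 109/19 s.

t = 109/19 s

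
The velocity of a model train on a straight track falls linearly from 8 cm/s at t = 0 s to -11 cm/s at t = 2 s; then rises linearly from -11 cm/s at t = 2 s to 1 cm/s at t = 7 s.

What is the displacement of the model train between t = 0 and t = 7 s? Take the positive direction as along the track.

-28 cm

Net displacement equals the area under the velocity-time graph (areas below the axis count negative).
0–2 s: ½(8 + -11)(2) = -3 cm
2–7 s: ½(-11 + 1)(5) = -25 cm
Net displacement = -28 cm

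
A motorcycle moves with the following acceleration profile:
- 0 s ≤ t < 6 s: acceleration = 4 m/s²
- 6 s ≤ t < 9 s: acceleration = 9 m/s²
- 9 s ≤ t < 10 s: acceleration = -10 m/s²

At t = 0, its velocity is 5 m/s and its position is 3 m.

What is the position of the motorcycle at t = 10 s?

On each constant-a segment, Δv = aΔt and Δx = v₀Δt + ½aΔt²; chain segment to segment.
0–6 s: v starts 5 m/s; Δx = 5·6 + ½·4·6² = 102 m; v ends 29 m/s.
6–9 s: v starts 29 m/s; Δx = 29·3 + ½·9·3² = 127.5 m; v ends 56 m/s.
9–10 s: v starts 56 m/s; Δx = 56·1 + ½·-10·1² = 51 m; v ends 46 m/s.
x(10) = 3 + Σ Δx = 283.5 m.

283.5 m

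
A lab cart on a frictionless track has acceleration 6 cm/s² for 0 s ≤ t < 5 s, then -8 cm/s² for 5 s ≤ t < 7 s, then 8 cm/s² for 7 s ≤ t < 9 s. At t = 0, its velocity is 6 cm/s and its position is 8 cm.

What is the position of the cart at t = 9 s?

On each constant-a segment, Δv = aΔt and Δx = v₀Δt + ½aΔt²; chain segment to segment.
0–5 s: v starts 6 cm/s; Δx = 6·5 + ½·6·5² = 105 cm; v ends 36 cm/s.
5–7 s: v starts 36 cm/s; Δx = 36·2 + ½·-8·2² = 56 cm; v ends 20 cm/s.
7–9 s: v starts 20 cm/s; Δx = 20·2 + ½·8·2² = 56 cm; v ends 36 cm/s.
x(9) = 8 + Σ Δx = 225 cm.

225 cm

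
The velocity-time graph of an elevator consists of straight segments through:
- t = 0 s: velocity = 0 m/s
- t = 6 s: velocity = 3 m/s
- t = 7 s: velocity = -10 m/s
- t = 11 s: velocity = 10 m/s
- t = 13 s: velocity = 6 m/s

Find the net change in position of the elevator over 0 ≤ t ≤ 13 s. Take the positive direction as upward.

21.5 m

Displacement is the signed area under the v-t curve.
0–6 s: ½(0 + 3)(6) = 9 m
6–7 s: ½(3 + -10)(1) = -3.5 m
7–11 s: ½(-10 + 10)(4) = 0 m
11–13 s: ½(10 + 6)(2) = 16 m
Net displacement = 21.5 m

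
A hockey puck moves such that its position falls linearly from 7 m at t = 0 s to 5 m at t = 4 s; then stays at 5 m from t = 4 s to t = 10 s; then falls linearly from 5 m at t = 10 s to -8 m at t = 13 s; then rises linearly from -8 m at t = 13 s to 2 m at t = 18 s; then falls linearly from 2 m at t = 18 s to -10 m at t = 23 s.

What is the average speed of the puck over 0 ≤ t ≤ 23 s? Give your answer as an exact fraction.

Average speed = (total path length)/(elapsed time); on a piecewise-linear x-t graph the path length is Σ|Δx|.
0–4 s: |Δx| = |5 − 7| = 2 m
4–10 s: |Δx| = |5 − 5| = 0 m
10–13 s: |Δx| = |-8 − 5| = 13 m
13–18 s: |Δx| = |2 − -8| = 10 m
18–23 s: |Δx| = |-10 − 2| = 12 m
Total path = 37 m; average speed = 37/23 = 37/23 m/s.

37/23 m/s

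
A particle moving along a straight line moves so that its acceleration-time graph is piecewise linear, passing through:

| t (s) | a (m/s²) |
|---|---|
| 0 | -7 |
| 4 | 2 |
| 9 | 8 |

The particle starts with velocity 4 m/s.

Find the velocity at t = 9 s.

Δv equals the area under the a-t graph; then v = v₀ + Δv.
0–4 s: ½(-7 + 2)(4) = -10 m/s
4–9 s: ½(2 + 8)(5) = 25 m/s
Δv = 15 m/s, so v(9) = 4 + (15) = 19 m/s.

19 m/s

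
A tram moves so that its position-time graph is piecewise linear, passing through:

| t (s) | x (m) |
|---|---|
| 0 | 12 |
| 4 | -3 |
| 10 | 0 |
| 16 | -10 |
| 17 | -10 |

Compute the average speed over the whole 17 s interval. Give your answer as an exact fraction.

28/17 m/s

Average speed = (total path length)/(elapsed time); on a piecewise-linear x-t graph the path length is Σ|Δx|.
0–4 s: |Δx| = |-3 − 12| = 15 m
4–10 s: |Δx| = |0 − -3| = 3 m
10–16 s: |Δx| = |-10 − 0| = 10 m
16–17 s: |Δx| = |-10 − -10| = 0 m
Total path = 28 m; average speed = 28/17 = 28/17 m/s.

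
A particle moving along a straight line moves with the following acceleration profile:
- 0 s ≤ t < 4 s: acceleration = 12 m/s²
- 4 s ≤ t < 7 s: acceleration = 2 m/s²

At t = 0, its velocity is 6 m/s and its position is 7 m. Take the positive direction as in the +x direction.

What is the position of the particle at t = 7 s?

298 m

On each constant-a segment, Δv = aΔt and Δx = v₀Δt + ½aΔt²; chain segment to segment.
0–4 s: v starts 6 m/s; Δx = 6·4 + ½·12·4² = 120 m; v ends 54 m/s.
4–7 s: v starts 54 m/s; Δx = 54·3 + ½·2·3² = 171 m; v ends 60 m/s.
x(7) = 7 + Σ Δx = 298 m.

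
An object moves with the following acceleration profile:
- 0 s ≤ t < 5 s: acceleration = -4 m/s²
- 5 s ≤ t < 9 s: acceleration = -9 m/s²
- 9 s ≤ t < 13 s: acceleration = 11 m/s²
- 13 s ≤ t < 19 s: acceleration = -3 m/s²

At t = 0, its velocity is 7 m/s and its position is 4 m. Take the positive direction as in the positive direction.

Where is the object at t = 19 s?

On each constant-a segment, Δv = aΔt and Δx = v₀Δt + ½aΔt²; chain segment to segment.
0–5 s: v starts 7 m/s; Δx = 7·5 + ½·-4·5² = -15 m; v ends -13 m/s.
5–9 s: v starts -13 m/s; Δx = -13·4 + ½·-9·4² = -124 m; v ends -49 m/s.
9–13 s: v starts -49 m/s; Δx = -49·4 + ½·11·4² = -108 m; v ends -5 m/s.
13–19 s: v starts -5 m/s; Δx = -5·6 + ½·-3·6² = -84 m; v ends -23 m/s.
x(19) = 4 + Σ Δx = -327 m.

-327 m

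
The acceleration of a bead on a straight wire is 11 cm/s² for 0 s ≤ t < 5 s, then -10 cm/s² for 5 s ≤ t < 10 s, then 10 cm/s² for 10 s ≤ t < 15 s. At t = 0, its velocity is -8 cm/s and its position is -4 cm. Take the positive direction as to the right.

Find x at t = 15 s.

On each constant-a segment, Δv = aΔt and Δx = v₀Δt + ½aΔt²; chain segment to segment.
0–5 s: v starts -8 cm/s; Δx = -8·5 + ½·11·5² = 97.5 cm; v ends 47 cm/s.
5–10 s: v starts 47 cm/s; Δx = 47·5 + ½·-10·5² = 110 cm; v ends -3 cm/s.
10–15 s: v starts -3 cm/s; Δx = -3·5 + ½·10·5² = 110 cm; v ends 47 cm/s.
x(15) = -4 + Σ Δx = 313.5 cm.

313.5 cm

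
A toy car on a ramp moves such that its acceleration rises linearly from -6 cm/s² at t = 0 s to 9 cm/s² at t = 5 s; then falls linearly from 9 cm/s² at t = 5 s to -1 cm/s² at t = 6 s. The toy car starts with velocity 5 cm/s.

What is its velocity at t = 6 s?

16.5 cm/s

Δv equals the area under the a-t graph; then v = v₀ + Δv.
0–5 s: ½(-6 + 9)(5) = 7.5 cm/s
5–6 s: ½(9 + -1)(1) = 4 cm/s
Δv = 11.5 cm/s, so v(6) = 5 + (11.5) = 16.5 cm/s.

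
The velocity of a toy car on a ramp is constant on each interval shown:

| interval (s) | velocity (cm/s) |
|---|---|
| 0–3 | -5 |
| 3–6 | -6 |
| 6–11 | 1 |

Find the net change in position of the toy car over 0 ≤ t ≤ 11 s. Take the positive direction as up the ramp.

Net displacement equals the area under the velocity-time graph (areas below the axis count negative).
0–3 s: -5 × 3 = -15 cm
3–6 s: -6 × 3 = -18 cm
6–11 s: 1 × 5 = 5 cm
Net displacement = -28 cm

-28 cm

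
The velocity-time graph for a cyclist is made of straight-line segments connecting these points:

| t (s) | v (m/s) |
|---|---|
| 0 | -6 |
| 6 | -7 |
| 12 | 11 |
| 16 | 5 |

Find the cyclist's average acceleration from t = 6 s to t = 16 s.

Average acceleration = Δv/Δt = (5 − -7)/(16 − 6) = 1.2 m/s².

1.2 m/s²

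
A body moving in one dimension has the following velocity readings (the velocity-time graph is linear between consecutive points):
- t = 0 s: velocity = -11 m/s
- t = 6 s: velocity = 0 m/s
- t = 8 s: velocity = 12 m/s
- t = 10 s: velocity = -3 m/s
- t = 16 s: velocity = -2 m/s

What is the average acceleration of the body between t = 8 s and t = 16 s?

Average acceleration = Δv/Δt = (-2 − 12)/(16 − 8) = -1.75 m/s².

-1.75 m/s²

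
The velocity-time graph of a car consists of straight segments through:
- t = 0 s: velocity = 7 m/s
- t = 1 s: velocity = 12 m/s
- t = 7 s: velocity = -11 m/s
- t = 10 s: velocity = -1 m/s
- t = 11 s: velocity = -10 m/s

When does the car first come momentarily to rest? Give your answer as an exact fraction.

t = 95/23 s

v changes sign on 1–7 s (from 12 to -11); the graph is linear there, so v = 0 at t = 1 + (-12)·(7 − 1)/(-11 − 12) = 95/23 s.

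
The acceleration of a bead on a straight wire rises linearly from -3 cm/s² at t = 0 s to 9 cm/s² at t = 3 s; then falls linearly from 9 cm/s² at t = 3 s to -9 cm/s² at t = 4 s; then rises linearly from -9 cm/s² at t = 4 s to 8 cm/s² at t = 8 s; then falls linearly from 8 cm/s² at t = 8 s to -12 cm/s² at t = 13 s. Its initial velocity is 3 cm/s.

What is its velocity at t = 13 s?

0 cm/s

Δv equals the area under the a-t graph; then v = v₀ + Δv.
0–3 s: ½(-3 + 9)(3) = 9 cm/s
3–4 s: ½(9 + -9)(1) = 0 cm/s
4–8 s: ½(-9 + 8)(4) = -2 cm/s
8–13 s: ½(8 + -12)(5) = -10 cm/s
Δv = -3 cm/s, so v(13) = 3 + (-3) = 0 cm/s.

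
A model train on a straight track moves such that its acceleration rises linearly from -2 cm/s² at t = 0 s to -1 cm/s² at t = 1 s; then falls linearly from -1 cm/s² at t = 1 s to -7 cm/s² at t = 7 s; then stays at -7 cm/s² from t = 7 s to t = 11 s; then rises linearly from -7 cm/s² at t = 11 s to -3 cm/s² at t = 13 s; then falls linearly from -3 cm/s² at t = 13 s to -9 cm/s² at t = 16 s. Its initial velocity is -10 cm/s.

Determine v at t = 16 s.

Δv equals the area under the a-t graph; then v = v₀ + Δv.
0–1 s: ½(-2 + -1)(1) = -1.5 cm/s
1–7 s: ½(-1 + -7)(6) = -24 cm/s
7–11 s: -7 × 4 = -28 cm/s
11–13 s: ½(-7 + -3)(2) = -10 cm/s
13–16 s: ½(-3 + -9)(3) = -18 cm/s
Δv = -81.5 cm/s, so v(16) = -10 + (-81.5) = -91.5 cm/s.

-91.5 cm/s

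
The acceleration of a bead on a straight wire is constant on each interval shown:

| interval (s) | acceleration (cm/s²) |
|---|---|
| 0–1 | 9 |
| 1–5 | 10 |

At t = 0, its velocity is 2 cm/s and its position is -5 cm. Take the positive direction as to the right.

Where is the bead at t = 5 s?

On each constant-a segment, Δv = aΔt and Δx = v₀Δt + ½aΔt²; chain segment to segment.
0–1 s: v starts 2 cm/s; Δx = 2·1 + ½·9·1² = 6.5 cm; v ends 11 cm/s.
1–5 s: v starts 11 cm/s; Δx = 11·4 + ½·10·4² = 124 cm; v ends 51 cm/s.
x(5) = -5 + Σ Δx = 125.5 cm.

125.5 cm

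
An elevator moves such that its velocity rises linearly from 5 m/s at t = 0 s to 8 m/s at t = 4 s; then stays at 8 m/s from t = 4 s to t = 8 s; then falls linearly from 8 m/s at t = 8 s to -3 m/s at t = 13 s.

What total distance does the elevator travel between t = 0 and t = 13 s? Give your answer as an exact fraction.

Distance (not displacement) is the total path length: add the absolute areas under v-t.
0–4 s: |½(5 + 8)(4)| = 26 m
4–8 s: |8| × 4 = 32 m
8–13 s: v = 0 at t = 128/11 s; triangle areas 160/11 + 45/22 = 365/22 m
Total distance = 1641/22 m

1641/22 m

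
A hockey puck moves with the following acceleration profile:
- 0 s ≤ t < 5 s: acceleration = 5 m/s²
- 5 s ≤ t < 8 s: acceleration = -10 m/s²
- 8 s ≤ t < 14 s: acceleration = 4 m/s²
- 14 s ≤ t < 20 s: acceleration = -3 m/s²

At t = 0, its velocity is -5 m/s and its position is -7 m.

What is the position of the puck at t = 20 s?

87.5 m

On each constant-a segment, Δv = aΔt and Δx = v₀Δt + ½aΔt²; chain segment to segment.
0–5 s: v starts -5 m/s; Δx = -5·5 + ½·5·5² = 37.5 m; v ends 20 m/s.
5–8 s: v starts 20 m/s; Δx = 20·3 + ½·-10·3² = 15 m; v ends -10 m/s.
8–14 s: v starts -10 m/s; Δx = -10·6 + ½·4·6² = 12 m; v ends 14 m/s.
14–20 s: v starts 14 m/s; Δx = 14·6 + ½·-3·6² = 30 m; v ends -4 m/s.
x(20) = -7 + Σ Δx = 87.5 m.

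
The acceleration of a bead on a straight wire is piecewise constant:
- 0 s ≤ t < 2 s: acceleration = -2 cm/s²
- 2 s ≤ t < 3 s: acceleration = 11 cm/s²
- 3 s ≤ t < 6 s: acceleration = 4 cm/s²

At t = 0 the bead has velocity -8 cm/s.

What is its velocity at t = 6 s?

Δv equals the area under the a-t graph; then v = v₀ + Δv.
0–2 s: -2 × 2 = -4 cm/s
2–3 s: 11 × 1 = 11 cm/s
3–6 s: 4 × 3 = 12 cm/s
Δv = 19 cm/s, so v(6) = -8 + (19) = 11 cm/s.

11 cm/s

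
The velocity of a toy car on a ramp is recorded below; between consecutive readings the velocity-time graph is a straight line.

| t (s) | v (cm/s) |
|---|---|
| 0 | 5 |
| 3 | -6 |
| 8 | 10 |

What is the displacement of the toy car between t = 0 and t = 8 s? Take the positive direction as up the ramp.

Displacement is the signed area under the v-t curve.
0–3 s: ½(5 + -6)(3) = -1.5 cm
3–8 s: ½(-6 + 10)(5) = 10 cm
Net displacement = 8.5 cm

8.5 cm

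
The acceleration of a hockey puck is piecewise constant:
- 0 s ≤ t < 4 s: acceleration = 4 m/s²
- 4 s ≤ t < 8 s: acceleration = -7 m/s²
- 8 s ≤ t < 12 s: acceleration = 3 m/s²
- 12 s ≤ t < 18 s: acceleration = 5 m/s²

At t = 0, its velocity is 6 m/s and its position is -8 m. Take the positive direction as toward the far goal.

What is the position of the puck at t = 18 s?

On each constant-a segment, Δv = aΔt and Δx = v₀Δt + ½aΔt²; chain segment to segment.
0–4 s: v starts 6 m/s; Δx = 6·4 + ½·4·4² = 56 m; v ends 22 m/s.
4–8 s: v starts 22 m/s; Δx = 22·4 + ½·-7·4² = 32 m; v ends -6 m/s.
8–12 s: v starts -6 m/s; Δx = -6·4 + ½·3·4² = 0 m; v ends 6 m/s.
12–18 s: v starts 6 m/s; Δx = 6·6 + ½·5·6² = 126 m; v ends 36 m/s.
x(18) = -8 + Σ Δx = 206 m.

206 m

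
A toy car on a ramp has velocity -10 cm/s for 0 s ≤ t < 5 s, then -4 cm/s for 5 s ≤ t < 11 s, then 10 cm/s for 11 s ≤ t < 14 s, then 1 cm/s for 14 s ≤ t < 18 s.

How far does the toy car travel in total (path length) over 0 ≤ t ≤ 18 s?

108 cm

Total distance travelled is ∫|v| dt — sum the magnitudes of each area piece.
0–5 s: |-10| × 5 = 50 cm
5–11 s: |-4| × 6 = 24 cm
11–14 s: |10| × 3 = 30 cm
14–18 s: |1| × 4 = 4 cm
Total distance = 108 cm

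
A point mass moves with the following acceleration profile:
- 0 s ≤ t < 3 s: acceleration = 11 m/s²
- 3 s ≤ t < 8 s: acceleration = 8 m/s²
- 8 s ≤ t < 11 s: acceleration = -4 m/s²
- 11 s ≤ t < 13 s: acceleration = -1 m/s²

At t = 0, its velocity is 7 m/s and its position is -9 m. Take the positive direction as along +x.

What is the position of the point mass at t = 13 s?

On each constant-a segment, Δv = aΔt and Δx = v₀Δt + ½aΔt²; chain segment to segment.
0–3 s: v starts 7 m/s; Δx = 7·3 + ½·11·3² = 70.5 m; v ends 40 m/s.
3–8 s: v starts 40 m/s; Δx = 40·5 + ½·8·5² = 300 m; v ends 80 m/s.
8–11 s: v starts 80 m/s; Δx = 80·3 + ½·-4·3² = 222 m; v ends 68 m/s.
11–13 s: v starts 68 m/s; Δx = 68·2 + ½·-1·2² = 134 m; v ends 66 m/s.
x(13) = -9 + Σ Δx = 717.5 m.

717.5 m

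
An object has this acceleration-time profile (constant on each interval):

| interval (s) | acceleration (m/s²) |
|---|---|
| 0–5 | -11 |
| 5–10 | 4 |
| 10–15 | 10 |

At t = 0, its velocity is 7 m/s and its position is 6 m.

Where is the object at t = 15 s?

-301.5 m

On each constant-a segment, Δv = aΔt and Δx = v₀Δt + ½aΔt²; chain segment to segment.
0–5 s: v starts 7 m/s; Δx = 7·5 + ½·-11·5² = -102.5 m; v ends -48 m/s.
5–10 s: v starts -48 m/s; Δx = -48·5 + ½·4·5² = -190 m; v ends -28 m/s.
10–15 s: v starts -28 m/s; Δx = -28·5 + ½·10·5² = -15 m; v ends 22 m/s.
x(15) = 6 + Σ Δx = -301.5 m.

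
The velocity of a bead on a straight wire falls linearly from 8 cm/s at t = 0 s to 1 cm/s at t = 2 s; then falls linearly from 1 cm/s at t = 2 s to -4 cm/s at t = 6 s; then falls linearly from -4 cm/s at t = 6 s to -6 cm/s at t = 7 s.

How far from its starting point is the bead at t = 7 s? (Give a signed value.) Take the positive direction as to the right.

-2 cm

Net displacement equals the area under the velocity-time graph (areas below the axis count negative).
0–2 s: ½(8 + 1)(2) = 9 cm
2–6 s: ½(1 + -4)(4) = -6 cm
6–7 s: ½(-4 + -6)(1) = -5 cm
Net displacement = -2 cm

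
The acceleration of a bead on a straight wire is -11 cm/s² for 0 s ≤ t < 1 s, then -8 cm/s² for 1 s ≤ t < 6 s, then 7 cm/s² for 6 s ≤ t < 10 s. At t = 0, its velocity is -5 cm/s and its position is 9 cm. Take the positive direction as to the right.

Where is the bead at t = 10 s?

-349.5 cm

On each constant-a segment, Δv = aΔt and Δx = v₀Δt + ½aΔt²; chain segment to segment.
0–1 s: v starts -5 cm/s; Δx = -5·1 + ½·-11·1² = -10.5 cm; v ends -16 cm/s.
1–6 s: v starts -16 cm/s; Δx = -16·5 + ½·-8·5² = -180 cm; v ends -56 cm/s.
6–10 s: v starts -56 cm/s; Δx = -56·4 + ½·7·4² = -168 cm; v ends -28 cm/s.
x(10) = 9 + Σ Δx = -349.5 cm.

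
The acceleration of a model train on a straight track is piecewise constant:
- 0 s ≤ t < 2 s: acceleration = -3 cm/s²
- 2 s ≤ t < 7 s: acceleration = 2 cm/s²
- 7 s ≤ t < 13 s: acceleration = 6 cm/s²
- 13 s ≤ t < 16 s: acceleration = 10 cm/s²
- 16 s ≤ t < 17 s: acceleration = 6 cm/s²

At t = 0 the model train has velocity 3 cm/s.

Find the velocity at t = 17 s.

Δv equals the area under the a-t graph; then v = v₀ + Δv.
0–2 s: -3 × 2 = -6 cm/s
2–7 s: 2 × 5 = 10 cm/s
7–13 s: 6 × 6 = 36 cm/s
13–16 s: 10 × 3 = 30 cm/s
16–17 s: 6 × 1 = 6 cm/s
Δv = 76 cm/s, so v(17) = 3 + (76) = 79 cm/s.

79 cm/s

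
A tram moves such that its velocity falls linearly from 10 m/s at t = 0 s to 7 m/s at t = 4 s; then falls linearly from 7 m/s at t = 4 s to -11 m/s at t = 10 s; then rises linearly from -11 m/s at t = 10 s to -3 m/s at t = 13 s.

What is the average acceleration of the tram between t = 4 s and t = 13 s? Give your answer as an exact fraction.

-10/9 m/s²

Average acceleration = Δv/Δt = (-3 − 7)/(13 − 4) = -10/9 m/s².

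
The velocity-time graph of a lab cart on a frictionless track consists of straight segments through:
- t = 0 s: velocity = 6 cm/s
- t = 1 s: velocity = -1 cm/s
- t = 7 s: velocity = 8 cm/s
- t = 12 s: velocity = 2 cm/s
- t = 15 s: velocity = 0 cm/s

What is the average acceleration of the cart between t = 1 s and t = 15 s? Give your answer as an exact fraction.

Average acceleration = Δv/Δt = (0 − -1)/(15 − 1) = 1/14 cm/s².

1/14 cm/s²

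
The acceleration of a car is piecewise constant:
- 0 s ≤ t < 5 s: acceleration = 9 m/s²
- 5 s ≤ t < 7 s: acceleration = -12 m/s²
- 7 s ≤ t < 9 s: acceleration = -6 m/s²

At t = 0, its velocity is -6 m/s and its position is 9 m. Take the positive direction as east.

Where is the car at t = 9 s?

163.5 m

On each constant-a segment, Δv = aΔt and Δx = v₀Δt + ½aΔt²; chain segment to segment.
0–5 s: v starts -6 m/s; Δx = -6·5 + ½·9·5² = 82.5 m; v ends 39 m/s.
5–7 s: v starts 39 m/s; Δx = 39·2 + ½·-12·2² = 54 m; v ends 15 m/s.
7–9 s: v starts 15 m/s; Δx = 15·2 + ½·-6·2² = 18 m; v ends 3 m/s.
x(9) = 9 + Σ Δx = 163.5 m.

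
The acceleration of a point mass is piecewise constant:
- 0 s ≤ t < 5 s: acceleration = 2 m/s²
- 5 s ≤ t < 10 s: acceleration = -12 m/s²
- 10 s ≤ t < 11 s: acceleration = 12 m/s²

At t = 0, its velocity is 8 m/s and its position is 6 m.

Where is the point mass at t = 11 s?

-25 m

On each constant-a segment, Δv = aΔt and Δx = v₀Δt + ½aΔt²; chain segment to segment.
0–5 s: v starts 8 m/s; Δx = 8·5 + ½·2·5² = 65 m; v ends 18 m/s.
5–10 s: v starts 18 m/s; Δx = 18·5 + ½·-12·5² = -60 m; v ends -42 m/s.
10–11 s: v starts -42 m/s; Δx = -42·1 + ½·12·1² = -36 m; v ends -30 m/s.
x(11) = 6 + Σ Δx = -25 m.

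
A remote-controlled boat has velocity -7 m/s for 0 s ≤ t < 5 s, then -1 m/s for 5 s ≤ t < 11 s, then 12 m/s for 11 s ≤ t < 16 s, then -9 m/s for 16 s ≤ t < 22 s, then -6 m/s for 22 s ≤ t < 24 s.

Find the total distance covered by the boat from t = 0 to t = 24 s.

Total distance travelled is ∫|v| dt — sum the magnitudes of each area piece.
0–5 s: |-7| × 5 = 35 m
5–11 s: |-1| × 6 = 6 m
11–16 s: |12| × 5 = 60 m
16–22 s: |-9| × 6 = 54 m
22–24 s: |-6| × 2 = 12 m
Total distance = 167 m

167 m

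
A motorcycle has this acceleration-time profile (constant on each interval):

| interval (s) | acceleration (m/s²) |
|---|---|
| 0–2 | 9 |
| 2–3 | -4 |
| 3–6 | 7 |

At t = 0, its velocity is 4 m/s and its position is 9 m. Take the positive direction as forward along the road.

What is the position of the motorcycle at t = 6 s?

140.5 m

On each constant-a segment, Δv = aΔt and Δx = v₀Δt + ½aΔt²; chain segment to segment.
0–2 s: v starts 4 m/s; Δx = 4·2 + ½·9·2² = 26 m; v ends 22 m/s.
2–3 s: v starts 22 m/s; Δx = 22·1 + ½·-4·1² = 20 m; v ends 18 m/s.
3–6 s: v starts 18 m/s; Δx = 18·3 + ½·7·3² = 85.5 m; v ends 39 m/s.
x(6) = 9 + Σ Δx = 140.5 m.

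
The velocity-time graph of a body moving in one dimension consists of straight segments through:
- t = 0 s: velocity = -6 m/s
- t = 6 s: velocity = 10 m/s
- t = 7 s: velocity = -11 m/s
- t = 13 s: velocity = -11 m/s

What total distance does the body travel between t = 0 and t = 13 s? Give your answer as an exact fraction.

Total distance travelled is ∫|v| dt — sum the magnitudes of each area piece.
0–6 s: v = 0 at t = 2.25 s; triangle areas 6.75 + 18.75 = 25.5 m
6–7 s: v = 0 at t = 136/21 s; triangle areas 50/21 + 121/42 = 221/42 m
7–13 s: |-11| × 6 = 66 m
Total distance = 2032/21 m

2032/21 m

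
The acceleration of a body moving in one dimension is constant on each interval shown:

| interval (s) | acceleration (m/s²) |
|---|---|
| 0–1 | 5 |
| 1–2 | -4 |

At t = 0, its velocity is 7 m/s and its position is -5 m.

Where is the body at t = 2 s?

On each constant-a segment, Δv = aΔt and Δx = v₀Δt + ½aΔt²; chain segment to segment.
0–1 s: v starts 7 m/s; Δx = 7·1 + ½·5·1² = 9.5 m; v ends 12 m/s.
1–2 s: v starts 12 m/s; Δx = 12·1 + ½·-4·1² = 10 m; v ends 8 m/s.
x(2) = -5 + Σ Δx = 14.5 m.

14.5 m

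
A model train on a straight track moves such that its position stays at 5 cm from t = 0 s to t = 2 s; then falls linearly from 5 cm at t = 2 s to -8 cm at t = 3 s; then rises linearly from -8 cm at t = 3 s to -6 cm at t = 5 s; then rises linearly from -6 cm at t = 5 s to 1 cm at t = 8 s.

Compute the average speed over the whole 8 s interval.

2.75 cm/s

Average speed = (total path length)/(elapsed time); on a piecewise-linear x-t graph the path length is Σ|Δx|.
0–2 s: |Δx| = |5 − 5| = 0 cm
2–3 s: |Δx| = |-8 − 5| = 13 cm
3–5 s: |Δx| = |-6 − -8| = 2 cm
5–8 s: |Δx| = |1 − -6| = 7 cm
Total path = 22 cm; average speed = 22/8 = 2.75 cm/s.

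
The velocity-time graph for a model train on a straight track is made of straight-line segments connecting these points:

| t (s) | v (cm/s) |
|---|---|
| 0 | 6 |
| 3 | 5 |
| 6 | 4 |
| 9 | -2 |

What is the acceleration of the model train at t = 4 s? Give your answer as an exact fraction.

Acceleration is the slope of the v-t graph on 3–6 s: (4 − 5)/(6 − 3) = -1/3 cm/s².

-1/3 cm/s²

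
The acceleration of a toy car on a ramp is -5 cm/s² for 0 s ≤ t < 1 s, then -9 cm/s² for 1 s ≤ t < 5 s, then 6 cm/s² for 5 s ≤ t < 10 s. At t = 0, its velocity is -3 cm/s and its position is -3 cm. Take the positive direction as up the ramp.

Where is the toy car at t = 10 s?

-257.5 cm

On each constant-a segment, Δv = aΔt and Δx = v₀Δt + ½aΔt²; chain segment to segment.
0–1 s: v starts -3 cm/s; Δx = -3·1 + ½·-5·1² = -5.5 cm; v ends -8 cm/s.
1–5 s: v starts -8 cm/s; Δx = -8·4 + ½·-9·4² = -104 cm; v ends -44 cm/s.
5–10 s: v starts -44 cm/s; Δx = -44·5 + ½·6·5² = -145 cm; v ends -14 cm/s.
x(10) = -3 + Σ Δx = -257.5 cm.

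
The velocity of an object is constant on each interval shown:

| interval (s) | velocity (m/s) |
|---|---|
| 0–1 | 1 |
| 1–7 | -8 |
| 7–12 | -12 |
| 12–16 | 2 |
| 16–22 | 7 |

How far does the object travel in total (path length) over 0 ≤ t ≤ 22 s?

159 m

Total distance travelled is ∫|v| dt — sum the magnitudes of each area piece.
0–1 s: |1| × 1 = 1 m
1–7 s: |-8| × 6 = 48 m
7–12 s: |-12| × 5 = 60 m
12–16 s: |2| × 4 = 8 m
16–22 s: |7| × 6 = 42 m
Total distance = 159 m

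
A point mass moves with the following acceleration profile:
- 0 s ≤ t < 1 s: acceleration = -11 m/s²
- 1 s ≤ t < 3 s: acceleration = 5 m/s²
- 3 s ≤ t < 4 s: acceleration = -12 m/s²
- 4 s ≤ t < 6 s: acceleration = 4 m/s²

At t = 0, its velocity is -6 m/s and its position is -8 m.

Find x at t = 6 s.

-86.5 m

On each constant-a segment, Δv = aΔt and Δx = v₀Δt + ½aΔt²; chain segment to segment.
0–1 s: v starts -6 m/s; Δx = -6·1 + ½·-11·1² = -11.5 m; v ends -17 m/s.
1–3 s: v starts -17 m/s; Δx = -17·2 + ½·5·2² = -24 m; v ends -7 m/s.
3–4 s: v starts -7 m/s; Δx = -7·1 + ½·-12·1² = -13 m; v ends -19 m/s.
4–6 s: v starts -19 m/s; Δx = -19·2 + ½·4·2² = -30 m; v ends -11 m/s.
x(6) = -8 + Σ Δx = -86.5 m.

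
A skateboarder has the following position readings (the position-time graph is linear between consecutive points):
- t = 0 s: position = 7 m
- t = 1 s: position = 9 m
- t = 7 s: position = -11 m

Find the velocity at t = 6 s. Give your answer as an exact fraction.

-10/3 m/s

Velocity is the slope of the x-t graph on 1–7 s: (-11 − 9)/(7 − 1) = -10/3 m/s.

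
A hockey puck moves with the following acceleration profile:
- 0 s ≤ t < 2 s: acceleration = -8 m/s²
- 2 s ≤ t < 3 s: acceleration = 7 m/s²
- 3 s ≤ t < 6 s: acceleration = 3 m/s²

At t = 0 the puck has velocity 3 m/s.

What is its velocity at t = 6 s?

Δv equals the area under the a-t graph; then v = v₀ + Δv.
0–2 s: -8 × 2 = -16 m/s
2–3 s: 7 × 1 = 7 m/s
3–6 s: 3 × 3 = 9 m/s
Δv = 0 m/s, so v(6) = 3 + (0) = 3 m/s.

3 m/s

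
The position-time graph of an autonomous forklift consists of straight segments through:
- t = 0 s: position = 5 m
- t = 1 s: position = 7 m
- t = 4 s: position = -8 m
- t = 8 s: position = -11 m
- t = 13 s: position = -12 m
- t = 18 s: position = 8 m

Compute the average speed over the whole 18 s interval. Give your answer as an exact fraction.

41/18 m/s

Average speed = (total path length)/(elapsed time); on a piecewise-linear x-t graph the path length is Σ|Δx|.
0–1 s: |Δx| = |7 − 5| = 2 m
1–4 s: |Δx| = |-8 − 7| = 15 m
4–8 s: |Δx| = |-11 − -8| = 3 m
8–13 s: |Δx| = |-12 − -11| = 1 m
13–18 s: |Δx| = |8 − -12| = 20 m
Total path = 41 m; average speed = 41/18 = 41/18 m/s.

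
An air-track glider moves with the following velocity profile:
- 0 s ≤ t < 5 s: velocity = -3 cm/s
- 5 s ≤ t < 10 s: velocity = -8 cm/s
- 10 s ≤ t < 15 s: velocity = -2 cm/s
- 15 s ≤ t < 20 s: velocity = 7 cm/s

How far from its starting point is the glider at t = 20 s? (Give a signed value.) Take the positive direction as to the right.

Net displacement equals the area under the velocity-time graph (areas below the axis count negative).
0–5 s: -3 × 5 = -15 cm
5–10 s: -8 × 5 = -40 cm
10–15 s: -2 × 5 = -10 cm
15–20 s: 7 × 5 = 35 cm
Net displacement = -30 cm

-30 cm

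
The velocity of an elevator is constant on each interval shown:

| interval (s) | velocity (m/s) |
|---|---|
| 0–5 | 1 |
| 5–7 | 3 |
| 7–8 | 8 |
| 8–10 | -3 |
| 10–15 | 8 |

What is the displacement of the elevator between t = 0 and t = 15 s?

53 m

Net displacement equals the area under the velocity-time graph (areas below the axis count negative).
0–5 s: 1 × 5 = 5 m
5–7 s: 3 × 2 = 6 m
7–8 s: 8 × 1 = 8 m
8–10 s: -3 × 2 = -6 m
10–15 s: 8 × 5 = 40 m
Net displacement = 53 m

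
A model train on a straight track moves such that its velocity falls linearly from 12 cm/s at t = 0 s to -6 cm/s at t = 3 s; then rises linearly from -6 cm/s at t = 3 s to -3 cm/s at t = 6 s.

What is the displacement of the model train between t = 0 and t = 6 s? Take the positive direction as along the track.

-4.5 cm

Net displacement equals the area under the velocity-time graph (areas below the axis count negative).
0–3 s: ½(12 + -6)(3) = 9 cm
3–6 s: ½(-6 + -3)(3) = -13.5 cm
Net displacement = -4.5 cm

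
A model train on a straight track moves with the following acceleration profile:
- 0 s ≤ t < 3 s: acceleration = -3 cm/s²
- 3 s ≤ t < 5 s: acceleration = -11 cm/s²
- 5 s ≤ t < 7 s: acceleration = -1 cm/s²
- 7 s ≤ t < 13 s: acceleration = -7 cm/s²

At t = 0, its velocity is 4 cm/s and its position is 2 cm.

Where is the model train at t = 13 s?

-387.5 cm

On each constant-a segment, Δv = aΔt and Δx = v₀Δt + ½aΔt²; chain segment to segment.
0–3 s: v starts 4 cm/s; Δx = 4·3 + ½·-3·3² = -1.5 cm; v ends -5 cm/s.
3–5 s: v starts -5 cm/s; Δx = -5·2 + ½·-11·2² = -32 cm; v ends -27 cm/s.
5–7 s: v starts -27 cm/s; Δx = -27·2 + ½·-1·2² = -56 cm; v ends -29 cm/s.
7–13 s: v starts -29 cm/s; Δx = -29·6 + ½·-7·6² = -300 cm; v ends -71 cm/s.
x(13) = 2 + Σ Δx = -387.5 cm.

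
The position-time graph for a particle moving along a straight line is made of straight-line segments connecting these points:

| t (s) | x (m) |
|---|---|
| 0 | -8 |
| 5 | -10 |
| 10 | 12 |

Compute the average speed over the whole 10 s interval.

Average speed = (total path length)/(elapsed time); on a piecewise-linear x-t graph the path length is Σ|Δx|.
0–5 s: |Δx| = |-10 − -8| = 2 m
5–10 s: |Δx| = |12 − -10| = 22 m
Total path = 24 m; average speed = 24/10 = 2.4 m/s.

2.4 m/s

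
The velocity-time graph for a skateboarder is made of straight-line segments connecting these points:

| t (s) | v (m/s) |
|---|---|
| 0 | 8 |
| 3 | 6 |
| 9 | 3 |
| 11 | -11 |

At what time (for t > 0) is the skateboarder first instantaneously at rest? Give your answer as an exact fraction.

t = 66/7 s

v changes sign on 9–11 s (from 3 to -11); the graph is linear there, so v = 0 at t = 9 + (-3)·(11 − 9)/(-11 − 3) = 66/7 s.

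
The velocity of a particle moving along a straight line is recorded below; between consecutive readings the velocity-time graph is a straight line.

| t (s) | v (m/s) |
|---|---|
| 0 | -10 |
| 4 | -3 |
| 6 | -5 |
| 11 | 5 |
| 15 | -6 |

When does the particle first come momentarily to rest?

t = 8.5 s

v changes sign on 6–11 s (from -5 to 5); the graph is linear there, so v = 0 at t = 6 + (5)·(11 − 6)/(5 − -5) = 8.5 s.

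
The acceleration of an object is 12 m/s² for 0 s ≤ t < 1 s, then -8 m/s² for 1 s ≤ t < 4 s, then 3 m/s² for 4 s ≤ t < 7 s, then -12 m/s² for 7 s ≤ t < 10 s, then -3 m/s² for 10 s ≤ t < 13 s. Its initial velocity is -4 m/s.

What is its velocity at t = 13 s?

Δv equals the area under the a-t graph; then v = v₀ + Δv.
0–1 s: 12 × 1 = 12 m/s
1–4 s: -8 × 3 = -24 m/s
4–7 s: 3 × 3 = 9 m/s
7–10 s: -12 × 3 = -36 m/s
10–13 s: -3 × 3 = -9 m/s
Δv = -48 m/s, so v(13) = -4 + (-48) = -52 m/s.

-52 m/s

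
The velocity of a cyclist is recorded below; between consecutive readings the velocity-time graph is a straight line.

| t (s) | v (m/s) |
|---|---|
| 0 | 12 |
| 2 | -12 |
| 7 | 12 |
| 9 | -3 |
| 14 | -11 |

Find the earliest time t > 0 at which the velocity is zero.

v changes sign on 0–2 s (from 12 to -12); the graph is linear there, so v = 0 at t = 0 + (-12)·(2 − 0)/(-12 − 12) = 1 s.

t = 1 s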